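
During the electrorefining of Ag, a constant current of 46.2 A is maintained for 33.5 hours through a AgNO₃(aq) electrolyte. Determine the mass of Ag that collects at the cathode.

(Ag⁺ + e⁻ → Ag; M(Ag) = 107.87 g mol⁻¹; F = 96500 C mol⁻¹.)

Q = I·t = 46.20 A × 120600 s = 5572000 C.
n(e⁻) = Q/F = 5572000 / 96500 = 57.74 mol.
Ag⁺ + e⁻ → Ag, so n(Ag) = n(e⁻)/1 = 57.74 mol.
m = n·M = 57.74 × 107.87 = 6230 g.

6230 g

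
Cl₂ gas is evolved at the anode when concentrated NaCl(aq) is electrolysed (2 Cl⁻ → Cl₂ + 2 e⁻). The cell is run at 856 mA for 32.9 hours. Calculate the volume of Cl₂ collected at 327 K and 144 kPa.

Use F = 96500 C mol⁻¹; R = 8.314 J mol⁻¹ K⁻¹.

9.92 L

Q = I·t = 0.8560 A × 118440 s = 101400 C.
n(e⁻) = Q/F = 101400 / 96500 = 1.051 mol.
2 electrons are transferred per Cl₂ molecule, so n(Cl₂) = 1.051 / 2 = 0.5253 mol.
V = nRT/P = (0.5253 × 8.314 × 327) / (144 × 10³ Pa) = 0.00992 m³ = 9.92 L.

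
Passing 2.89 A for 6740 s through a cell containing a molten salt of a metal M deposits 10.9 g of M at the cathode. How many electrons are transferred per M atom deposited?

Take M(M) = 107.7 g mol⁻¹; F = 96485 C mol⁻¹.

2

Q = I·t = 2.890 A × 6740.0 s = 19480 C, so n(e⁻) = 19480/96485 = 0.2019 mol.
n(M) deposited = 10.9 / 107.7 = 0.1012 mol.
Electrons per atom = n(e⁻)/n(M) = 0.2019 / 0.1012 = 1.99 ≈ 2, so the ion is M²⁺.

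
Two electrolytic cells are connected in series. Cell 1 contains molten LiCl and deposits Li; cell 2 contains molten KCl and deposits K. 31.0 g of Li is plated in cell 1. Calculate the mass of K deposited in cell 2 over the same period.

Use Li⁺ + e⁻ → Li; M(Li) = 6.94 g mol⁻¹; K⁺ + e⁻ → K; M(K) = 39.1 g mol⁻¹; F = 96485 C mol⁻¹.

n(Li) = 31.0 / 6.94 = 4.467 mol.
Since Li⁺ + e⁻ → Li, n(e⁻) passed = 1 × 4.467 = 4.467 mol.
Cells in series carry the same charge, so the same 4.467 mol of electrons passes through cell 2.
K⁺ + e⁻ → K, so n(K) = 4.467 / 1 = 4.467 mol.
m(K) = 4.467 × 39.1 = 175 g.

175 g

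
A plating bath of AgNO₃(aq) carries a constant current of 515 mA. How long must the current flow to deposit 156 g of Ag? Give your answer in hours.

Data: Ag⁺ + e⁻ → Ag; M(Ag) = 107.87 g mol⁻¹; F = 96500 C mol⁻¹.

75.3 h

n(Ag) = m/M = 156 / 107.87 = 1.446 mol.
Each Ag atom requires 1 electron, so n(e⁻) = 1 × 1.446 = 1.446 mol.
Q = n(e⁻)·F = 1.446 × 96500 = 139600 C.
t = Q/I = 139600 / 0.5150 A = 271000 s = 75.3 h.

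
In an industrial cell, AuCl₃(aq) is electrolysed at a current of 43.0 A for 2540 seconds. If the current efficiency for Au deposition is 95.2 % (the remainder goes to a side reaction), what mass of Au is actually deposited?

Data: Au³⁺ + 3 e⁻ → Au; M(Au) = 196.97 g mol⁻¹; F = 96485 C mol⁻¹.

Q = I·t = 43.00 × 2540.0 = 109200 C.
n(e⁻) = 109200/96485 = 1.132 mol; theoretically n(Au) = 1.132/3 = 0.3773 mol, m_theo = 74.32 g.
At 95.2 % efficiency, m_actual = 0.952 × 74.32 = 70.8 g.

70.8 g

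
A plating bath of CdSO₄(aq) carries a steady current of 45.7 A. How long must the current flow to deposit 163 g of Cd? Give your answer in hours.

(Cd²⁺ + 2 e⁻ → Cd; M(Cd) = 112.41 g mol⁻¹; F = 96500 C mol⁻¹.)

n(Cd) = m/M = 163 / 112.41 = 1.450 mol.
Each Cd atom requires 2 electrons, so n(e⁻) = 2 × 1.450 = 2.900 mol.
Q = n(e⁻)·F = 2.900 × 96500 = 279900 C.
t = Q/I = 279900 / 45.70 A = 6124 s = 1.70 h.

1.70 h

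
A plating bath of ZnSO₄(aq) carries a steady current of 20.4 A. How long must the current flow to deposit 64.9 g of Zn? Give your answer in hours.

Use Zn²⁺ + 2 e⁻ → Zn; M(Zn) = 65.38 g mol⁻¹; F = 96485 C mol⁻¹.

n(Zn) = m/M = 64.9 / 65.38 = 0.9927 mol.
Each Zn atom requires 2 electrons, so n(e⁻) = 2 × 0.9927 = 1.985 mol.
Q = n(e⁻)·F = 1.985 × 96485 = 191600 C.
t = Q/I = 191600 / 20.40 A = 9390 s = 2.61 h.

2.61 h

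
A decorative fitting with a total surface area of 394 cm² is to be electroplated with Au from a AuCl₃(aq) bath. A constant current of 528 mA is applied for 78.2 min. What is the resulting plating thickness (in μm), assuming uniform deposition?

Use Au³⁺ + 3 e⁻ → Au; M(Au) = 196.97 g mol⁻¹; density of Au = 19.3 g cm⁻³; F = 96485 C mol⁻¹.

2.22 μm

Q = I·t = 0.5280 × 4692.0 = 2477 C; n(e⁻) = 0.02568 mol.
n(Au) = n(e⁻)/3 = 0.008559 mol, so m = 0.008559 × 196.97 = 1.686 g.
Volume = m/ρ = 1.686 / 19.3 = 0.08735 cm³.
Thickness = V/A = 0.08735 / 394 = 2.22 × 10⁻⁴ cm = 2.22 μm.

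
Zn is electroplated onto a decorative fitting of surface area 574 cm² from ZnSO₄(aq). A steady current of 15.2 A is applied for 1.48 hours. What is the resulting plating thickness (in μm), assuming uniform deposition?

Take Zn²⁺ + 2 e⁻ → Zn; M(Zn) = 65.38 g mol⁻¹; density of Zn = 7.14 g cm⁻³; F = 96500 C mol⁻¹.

66.9 μm

Q = I·t = 15.20 × 5328.0 = 80990 C; n(e⁻) = 0.8392 mol.
n(Zn) = n(e⁻)/2 = 0.4196 mol, so m = 0.4196 × 65.38 = 27.43 g.
Volume = m/ρ = 27.43 / 7.14 = 3.842 cm³.
Thickness = V/A = 3.842 / 574 = 0.00669 cm = 66.9 μm.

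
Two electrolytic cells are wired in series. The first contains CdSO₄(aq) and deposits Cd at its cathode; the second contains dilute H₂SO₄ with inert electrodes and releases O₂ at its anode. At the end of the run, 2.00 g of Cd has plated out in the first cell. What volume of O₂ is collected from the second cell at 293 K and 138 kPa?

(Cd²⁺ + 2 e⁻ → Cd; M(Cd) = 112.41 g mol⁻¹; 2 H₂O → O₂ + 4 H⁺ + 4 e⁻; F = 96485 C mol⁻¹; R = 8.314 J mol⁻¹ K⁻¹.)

n(Cd) = 2.00 / 112.41 = 0.01779 mol, so n(e⁻) = 2 × 0.01779 = 0.03558 mol.
The cells are in series, so the same 0.03558 mol of electrons passes through the second cell.
2 H₂O → O₂ + 4 H⁺ + 4 e⁻ — 4 mol e⁻ per mol O₂, so n(O₂) = 0.03558/4 = 0.008896 mol.
V = nRT/P = (0.008896 × 8.314 × 293) / (138 × 10³) = 1.57 × 10⁻⁴ m³ = 0.157 L.

0.157 L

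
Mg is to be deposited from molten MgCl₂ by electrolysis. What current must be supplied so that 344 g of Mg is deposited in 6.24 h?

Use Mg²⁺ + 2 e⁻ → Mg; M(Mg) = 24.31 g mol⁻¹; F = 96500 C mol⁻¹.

n(Mg) = 344 / 24.31 = 14.15 mol.
n(e⁻) = 2 × 14.15 = 28.30 mol.
Q = n(e⁻)·F = 28.30 × 96500 = 2731000 C.
I = Q/t = 2731000 / 22464 s = 122 A.

122 A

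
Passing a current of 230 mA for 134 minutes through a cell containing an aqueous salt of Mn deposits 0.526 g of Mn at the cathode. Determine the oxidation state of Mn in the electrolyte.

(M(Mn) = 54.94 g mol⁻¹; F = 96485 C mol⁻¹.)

Q = I·t = 0.2300 A × 8040.0 s = 1849 C, so n(e⁻) = 1849/96485 = 0.01917 mol.
n(Mn) deposited = 0.526 / 54.94 = 0.009574 mol.
Electrons per atom = n(e⁻)/n(Mn) = 0.01917 / 0.009574 = 2.00 ≈ 2, so the ion is Mn²⁺.

+2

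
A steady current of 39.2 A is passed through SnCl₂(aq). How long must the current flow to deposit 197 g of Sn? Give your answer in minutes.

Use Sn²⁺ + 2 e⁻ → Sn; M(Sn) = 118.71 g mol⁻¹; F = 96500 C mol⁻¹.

136 min

n(Sn) = m/M = 197 / 118.71 = 1.660 mol.
Each Sn atom requires 2 electrons, so n(e⁻) = 2 × 1.660 = 3.319 mol.
Q = n(e⁻)·F = 3.319 × 96500 = 320300 C.
t = Q/I = 320300 / 39.20 A = 8171 s = 136 min.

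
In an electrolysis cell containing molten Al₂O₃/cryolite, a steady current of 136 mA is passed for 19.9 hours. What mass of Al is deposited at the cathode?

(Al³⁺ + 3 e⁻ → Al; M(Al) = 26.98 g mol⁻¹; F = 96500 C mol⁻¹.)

Q = I·t = 0.1360 A × 71640 s = 9743 C.
n(e⁻) = Q/F = 9743 / 96500 = 0.1010 mol.
Al³⁺ + 3 e⁻ → Al, so n(Al) = n(e⁻)/3 = 0.03365 mol.
m = n·M = 0.03365 × 26.98 = 0.908 g.

0.908 g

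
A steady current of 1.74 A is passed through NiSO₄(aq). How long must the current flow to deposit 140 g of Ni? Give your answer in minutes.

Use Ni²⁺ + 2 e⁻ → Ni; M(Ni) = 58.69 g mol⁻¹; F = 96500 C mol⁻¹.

n(Ni) = m/M = 140 / 58.69 = 2.385 mol.
Each Ni atom requires 2 electrons, so n(e⁻) = 2 × 2.385 = 4.771 mol.
Q = n(e⁻)·F = 4.771 × 96500 = 460400 C.
t = Q/I = 460400 / 1.740 A = 264600 s = 4410 min.

4410 min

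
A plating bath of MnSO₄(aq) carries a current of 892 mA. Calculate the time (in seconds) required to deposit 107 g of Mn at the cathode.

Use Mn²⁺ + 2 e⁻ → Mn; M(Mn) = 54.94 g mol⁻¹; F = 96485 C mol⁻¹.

n(Mn) = m/M = 107 / 54.94 = 1.948 mol.
Each Mn atom requires 2 electrons, so n(e⁻) = 2 × 1.948 = 3.895 mol.
Q = n(e⁻)·F = 3.895 × 96485 = 375800 C.
t = Q/I = 375800 / 0.8920 A = 421300 s.

4.21 × 10⁵ s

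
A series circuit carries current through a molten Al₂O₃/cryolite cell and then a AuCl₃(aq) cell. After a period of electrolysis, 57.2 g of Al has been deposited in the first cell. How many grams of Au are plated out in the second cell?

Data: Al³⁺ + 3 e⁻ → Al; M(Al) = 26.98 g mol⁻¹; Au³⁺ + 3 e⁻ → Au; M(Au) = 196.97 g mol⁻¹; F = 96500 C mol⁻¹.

n(Al) = 57.2 / 26.98 = 2.120 mol.
Since Al³⁺ + 3 e⁻ → Al, n(e⁻) passed = 3 × 2.120 = 6.360 mol.
Cells in series carry the same charge, so the same 6.360 mol of electrons passes through cell 2.
Au³⁺ + 3 e⁻ → Au, so n(Au) = 6.360 / 3 = 2.120 mol.
m(Au) = 2.120 × 196.97 = 418 g.

418 g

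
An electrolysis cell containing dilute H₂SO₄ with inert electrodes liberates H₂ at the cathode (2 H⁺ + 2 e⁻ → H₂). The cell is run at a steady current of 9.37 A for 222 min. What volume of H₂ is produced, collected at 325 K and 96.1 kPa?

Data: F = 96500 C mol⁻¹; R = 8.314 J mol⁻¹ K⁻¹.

Q = I·t = 9.370 A × 13320 s = 124800 C.
n(e⁻) = Q/F = 124800 / 96500 = 1.293 mol.
2 electrons are transferred per H₂ molecule, so n(H₂) = 1.293 / 2 = 0.6467 mol.
V = nRT/P = (0.6467 × 8.314 × 325) / (96.1 × 10³ Pa) = 0.0182 m³ = 18.2 L.

18.2 L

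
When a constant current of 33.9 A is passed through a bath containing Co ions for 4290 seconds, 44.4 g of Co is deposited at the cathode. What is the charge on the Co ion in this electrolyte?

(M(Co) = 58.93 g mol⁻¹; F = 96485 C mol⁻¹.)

+2

Q = I·t = 33.90 A × 4290.0 s = 145400 C, so n(e⁻) = 145400/96485 = 1.507 mol.
n(Co) deposited = 44.4 / 58.93 = 0.7534 mol.
Electrons per atom = n(e⁻)/n(Co) = 1.507 / 0.7534 = 2.00 ≈ 2, so the ion is Co²⁺.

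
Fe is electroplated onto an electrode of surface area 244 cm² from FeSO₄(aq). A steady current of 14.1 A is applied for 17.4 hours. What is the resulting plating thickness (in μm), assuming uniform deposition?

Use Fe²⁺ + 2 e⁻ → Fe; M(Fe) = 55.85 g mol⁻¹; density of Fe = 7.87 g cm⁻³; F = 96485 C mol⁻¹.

Q = I·t = 14.10 × 62640 = 883200 C; n(e⁻) = 9.154 mol.
n(Fe) = n(e⁻)/2 = 4.577 mol, so m = 4.577 × 55.85 = 255.6 g.
Volume = m/ρ = 255.6 / 7.87 = 32.48 cm³.
Thickness = V/A = 32.48 / 244 = 0.133 cm = 1330 μm.

1330 μm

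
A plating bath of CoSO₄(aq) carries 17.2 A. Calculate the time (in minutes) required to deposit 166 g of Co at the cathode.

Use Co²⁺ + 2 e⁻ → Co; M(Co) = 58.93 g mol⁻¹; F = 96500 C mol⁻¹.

n(Co) = m/M = 166 / 58.93 = 2.817 mol.
Each Co atom requires 2 electrons, so n(e⁻) = 2 × 2.817 = 5.634 mol.
Q = n(e⁻)·F = 5.634 × 96500 = 543700 C.
t = Q/I = 543700 / 17.20 A = 31610 s = 527 min.

527 min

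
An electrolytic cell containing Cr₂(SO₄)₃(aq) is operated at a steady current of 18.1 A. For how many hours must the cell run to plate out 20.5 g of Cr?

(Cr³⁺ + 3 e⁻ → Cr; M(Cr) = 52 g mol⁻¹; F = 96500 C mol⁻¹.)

n(Cr) = m/M = 20.5 / 52 = 0.3942 mol.
Each Cr atom requires 3 electrons, so n(e⁻) = 3 × 0.3942 = 1.183 mol.
Q = n(e⁻)·F = 1.183 × 96500 = 114100 C.
t = Q/I = 114100 / 18.10 A = 6306 s = 1.75 h.

1.75 h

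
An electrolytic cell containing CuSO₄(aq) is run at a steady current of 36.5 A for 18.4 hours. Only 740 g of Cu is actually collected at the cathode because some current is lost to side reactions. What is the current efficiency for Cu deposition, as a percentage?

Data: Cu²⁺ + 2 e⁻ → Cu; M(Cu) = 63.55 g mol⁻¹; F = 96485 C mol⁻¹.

92.9 %

Q = I·t = 36.50 × 66240 = 2418000 C; n(e⁻) = 2418000/96485 = 25.06 mol.
Theoretical n(Cu) = n(e⁻)/2 = 12.53 mol, i.e. m_theo = 12.53 × 63.55 = 796.2 g.
Efficiency = m_actual / m_theo = 740 / 796.2 = 92.9 %.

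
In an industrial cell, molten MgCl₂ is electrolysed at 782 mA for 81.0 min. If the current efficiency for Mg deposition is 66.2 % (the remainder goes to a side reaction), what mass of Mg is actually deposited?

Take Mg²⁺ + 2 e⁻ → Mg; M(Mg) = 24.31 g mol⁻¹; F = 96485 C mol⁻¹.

0.317 g

Q = I·t = 0.7820 × 4860.0 = 3801 C.
n(e⁻) = 3801/96485 = 0.03939 mol; theoretically n(Mg) = 0.03939/2 = 0.01969 mol, m_theo = 0.4788 g.
At 66.2 % efficiency, m_actual = 0.662 × 0.4788 = 0.317 g.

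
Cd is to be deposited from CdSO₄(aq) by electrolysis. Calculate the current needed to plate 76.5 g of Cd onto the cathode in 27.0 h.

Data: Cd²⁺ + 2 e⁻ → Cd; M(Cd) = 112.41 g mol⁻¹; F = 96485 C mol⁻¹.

1.35 A

n(Cd) = 76.5 / 112.41 = 0.6805 mol.
n(e⁻) = 2 × 0.6805 = 1.361 mol.
Q = n(e⁻)·F = 1.361 × 96485 = 131300 C.
I = Q/t = 131300 / 97200 s = 1.35 A.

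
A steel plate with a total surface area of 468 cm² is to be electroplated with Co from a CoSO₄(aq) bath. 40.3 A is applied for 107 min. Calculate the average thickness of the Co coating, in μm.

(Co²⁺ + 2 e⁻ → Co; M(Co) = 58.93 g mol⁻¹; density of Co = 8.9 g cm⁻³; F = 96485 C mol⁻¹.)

Q = I·t = 40.30 × 6420.0 = 258700 C; n(e⁻) = 2.682 mol.
n(Co) = n(e⁻)/2 = 1.341 mol, so m = 1.341 × 58.93 = 79.01 g.
Volume = m/ρ = 79.01 / 8.9 = 8.878 cm³.
Thickness = V/A = 8.878 / 468 = 0.0190 cm = 190 μm.

190 μm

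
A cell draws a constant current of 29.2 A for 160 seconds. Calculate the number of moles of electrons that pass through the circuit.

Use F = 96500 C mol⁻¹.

Q = I·t = 29.20 A × 160.00 s = 4672 C.
n(e⁻) = Q/F = 4672 / 96500 = 0.0484 mol.

0.0484 mol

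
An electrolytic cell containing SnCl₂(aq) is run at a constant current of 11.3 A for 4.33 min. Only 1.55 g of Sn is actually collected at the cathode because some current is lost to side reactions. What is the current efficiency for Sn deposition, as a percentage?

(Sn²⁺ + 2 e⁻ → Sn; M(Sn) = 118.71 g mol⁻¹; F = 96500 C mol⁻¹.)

Q = I·t = 11.30 × 259.80 = 2936 C; n(e⁻) = 2936/96500 = 0.03042 mol.
Theoretical n(Sn) = n(e⁻)/2 = 0.01521 mol, i.e. m_theo = 0.01521 × 118.71 = 1.806 g.
Efficiency = m_actual / m_theo = 1.55 / 1.806 = 85.8 %.

85.8 %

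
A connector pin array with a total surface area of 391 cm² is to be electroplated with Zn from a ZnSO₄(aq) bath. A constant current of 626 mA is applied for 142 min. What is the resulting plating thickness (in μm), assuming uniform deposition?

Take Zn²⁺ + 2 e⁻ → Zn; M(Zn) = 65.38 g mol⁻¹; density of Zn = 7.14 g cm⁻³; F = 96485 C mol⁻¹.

6.47 μm

Q = I·t = 0.6260 × 8520.0 = 5334 C; n(e⁻) = 0.05528 mol.
n(Zn) = n(e⁻)/2 = 0.02764 mol, so m = 0.02764 × 65.38 = 1.807 g.
Volume = m/ρ = 1.807 / 7.14 = 0.2531 cm³.
Thickness = V/A = 0.2531 / 391 = 6.47 × 10⁻⁴ cm = 6.47 μm.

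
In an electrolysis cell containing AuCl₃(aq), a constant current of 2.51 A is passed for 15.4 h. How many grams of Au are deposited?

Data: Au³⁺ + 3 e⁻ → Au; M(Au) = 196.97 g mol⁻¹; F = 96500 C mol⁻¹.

Q = I·t = 2.510 A × 55440 s = 139200 C.
n(e⁻) = Q/F = 139200 / 96500 = 1.442 mol.
Au³⁺ + 3 e⁻ → Au, so n(Au) = n(e⁻)/3 = 0.4807 mol.
m = n·M = 0.4807 × 196.97 = 94.7 g.

94.7 g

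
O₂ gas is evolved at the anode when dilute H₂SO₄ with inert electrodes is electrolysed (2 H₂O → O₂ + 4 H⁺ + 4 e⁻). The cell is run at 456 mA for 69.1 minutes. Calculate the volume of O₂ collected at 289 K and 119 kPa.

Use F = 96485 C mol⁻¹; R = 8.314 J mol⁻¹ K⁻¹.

Q = I·t = 0.4560 A × 4146.0 s = 1891 C.
n(e⁻) = Q/F = 1891 / 96485 = 0.01959 mol.
4 electrons are transferred per O₂ molecule, so n(O₂) = 0.01959 / 4 = 0.004899 mol.
V = nRT/P = (0.004899 × 8.314 × 289) / (119 × 10³ Pa) = 9.89 × 10⁻⁵ m³ = 0.0989 L.

0.0989 L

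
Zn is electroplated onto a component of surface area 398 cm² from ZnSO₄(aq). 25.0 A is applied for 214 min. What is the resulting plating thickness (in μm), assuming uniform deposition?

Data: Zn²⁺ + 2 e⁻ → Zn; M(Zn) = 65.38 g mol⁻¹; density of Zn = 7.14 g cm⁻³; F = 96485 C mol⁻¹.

383 μm

Q = I·t = 25.00 × 12840 = 321000 C; n(e⁻) = 3.327 mol.
n(Zn) = n(e⁻)/2 = 1.663 mol, so m = 1.663 × 65.38 = 108.8 g.
Volume = m/ρ = 108.8 / 7.14 = 15.23 cm³.
Thickness = V/A = 15.23 / 398 = 0.0383 cm = 383 μm.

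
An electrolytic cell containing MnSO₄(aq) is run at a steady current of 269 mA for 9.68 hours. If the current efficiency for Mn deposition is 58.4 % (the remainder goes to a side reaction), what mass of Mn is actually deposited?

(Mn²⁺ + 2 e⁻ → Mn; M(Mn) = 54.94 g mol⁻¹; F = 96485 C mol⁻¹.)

Q = I·t = 0.2690 × 34848 = 9374 C.
n(e⁻) = 9374/96485 = 0.09716 mol; theoretically n(Mn) = 0.09716/2 = 0.04858 mol, m_theo = 2.669 g.
At 58.4 % efficiency, m_actual = 0.584 × 2.669 = 1.56 g.

1.56 g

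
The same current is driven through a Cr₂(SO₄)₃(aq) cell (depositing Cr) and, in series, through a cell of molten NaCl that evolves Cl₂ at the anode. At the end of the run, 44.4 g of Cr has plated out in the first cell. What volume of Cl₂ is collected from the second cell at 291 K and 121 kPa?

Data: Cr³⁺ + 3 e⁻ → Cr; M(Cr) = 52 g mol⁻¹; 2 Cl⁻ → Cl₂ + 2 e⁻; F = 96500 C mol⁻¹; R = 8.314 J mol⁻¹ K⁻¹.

n(Cr) = 44.4 / 52 = 0.8538 mol, so n(e⁻) = 3 × 0.8538 = 2.562 mol.
The cells are in series, so the same 2.562 mol of electrons passes through the second cell.
2 Cl⁻ → Cl₂ + 2 e⁻ — 2 mol e⁻ per mol Cl₂, so n(Cl₂) = 2.562/2 = 1.281 mol.
V = nRT/P = (1.281 × 8.314 × 291) / (121 × 10³) = 0.0256 m³ = 25.6 L.

25.6 L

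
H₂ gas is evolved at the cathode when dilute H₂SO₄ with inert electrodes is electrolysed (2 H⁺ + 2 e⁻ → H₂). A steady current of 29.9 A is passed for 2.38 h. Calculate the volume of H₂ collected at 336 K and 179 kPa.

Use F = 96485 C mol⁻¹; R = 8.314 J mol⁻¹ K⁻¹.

Q = I·t = 29.90 A × 8568.0 s = 256200 C.
n(e⁻) = Q/F = 256200 / 96485 = 2.655 mol.
2 electrons are transferred per H₂ molecule, so n(H₂) = 2.655 / 2 = 1.328 mol.
V = nRT/P = (1.328 × 8.314 × 336) / (179 × 10³ Pa) = 0.0207 m³ = 20.7 L.

20.7 L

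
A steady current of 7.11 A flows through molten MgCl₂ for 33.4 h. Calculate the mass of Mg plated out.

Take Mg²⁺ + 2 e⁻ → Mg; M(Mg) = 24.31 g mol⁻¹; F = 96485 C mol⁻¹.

Q = I·t = 7.110 A × 120240 s = 854900 C.
n(e⁻) = Q/F = 854900 / 96485 = 8.861 mol.
Mg²⁺ + 2 e⁻ → Mg, so n(Mg) = n(e⁻)/2 = 4.430 mol.
m = n·M = 4.430 × 24.31 = 108 g.

108 g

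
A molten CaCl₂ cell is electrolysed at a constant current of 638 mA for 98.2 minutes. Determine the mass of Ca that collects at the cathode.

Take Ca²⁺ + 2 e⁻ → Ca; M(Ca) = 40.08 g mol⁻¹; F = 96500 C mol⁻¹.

Q = I·t = 0.6380 A × 5892.0 s = 3759 C.
n(e⁻) = Q/F = 3759 / 96500 = 0.03895 mol.
Ca²⁺ + 2 e⁻ → Ca, so n(Ca) = n(e⁻)/2 = 0.01948 mol.
m = n·M = 0.01948 × 40.08 = 0.781 g.

0.781 g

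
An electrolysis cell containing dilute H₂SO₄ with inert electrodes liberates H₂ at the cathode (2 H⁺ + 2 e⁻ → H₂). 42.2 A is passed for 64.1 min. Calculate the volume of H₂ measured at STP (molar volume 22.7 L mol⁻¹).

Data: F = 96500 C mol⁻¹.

19.1 L

Q = I·t = 42.20 A × 3846.0 s = 162300 C.
n(e⁻) = Q/F = 162300 / 96500 = 1.682 mol.
2 electrons are transferred per H₂ molecule, so n(H₂) = 1.682 / 2 = 0.8409 mol.
V = n × V_m = 0.8409 × 22.7 = 19.1 L.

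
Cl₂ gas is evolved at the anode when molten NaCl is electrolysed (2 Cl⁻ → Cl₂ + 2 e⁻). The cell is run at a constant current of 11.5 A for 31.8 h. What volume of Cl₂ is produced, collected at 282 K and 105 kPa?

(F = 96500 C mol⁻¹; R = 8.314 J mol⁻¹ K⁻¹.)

152 L

Q = I·t = 11.50 A × 114480 s = 1317000 C.
n(e⁻) = Q/F = 1317000 / 96500 = 13.64 mol.
2 electrons are transferred per Cl₂ molecule, so n(Cl₂) = 13.64 / 2 = 6.821 mol.
V = nRT/P = (6.821 × 8.314 × 282) / (105 × 10³ Pa) = 0.152 m³ = 152 L.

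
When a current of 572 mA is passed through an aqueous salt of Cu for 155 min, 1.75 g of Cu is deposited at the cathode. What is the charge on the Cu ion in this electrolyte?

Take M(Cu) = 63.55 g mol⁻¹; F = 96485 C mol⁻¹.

+2

Q = I·t = 0.5720 A × 9300.0 s = 5320 C, so n(e⁻) = 5320/96485 = 0.05513 mol.
n(Cu) deposited = 1.75 / 63.55 = 0.02754 mol.
Electrons per atom = n(e⁻)/n(Cu) = 0.05513 / 0.02754 = 2.00 ≈ 2, so the ion is Cu²⁺.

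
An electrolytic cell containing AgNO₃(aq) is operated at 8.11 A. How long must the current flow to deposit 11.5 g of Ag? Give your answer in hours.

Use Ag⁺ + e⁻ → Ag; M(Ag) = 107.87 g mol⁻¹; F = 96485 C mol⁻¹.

n(Ag) = m/M = 11.5 / 107.87 = 0.1066 mol.
Each Ag atom requires 1 electron, so n(e⁻) = 1 × 0.1066 = 0.1066 mol.
Q = n(e⁻)·F = 0.1066 × 96485 = 10290 C.
t = Q/I = 10290 / 8.110 A = 1268 s = 0.352 h.

0.352 h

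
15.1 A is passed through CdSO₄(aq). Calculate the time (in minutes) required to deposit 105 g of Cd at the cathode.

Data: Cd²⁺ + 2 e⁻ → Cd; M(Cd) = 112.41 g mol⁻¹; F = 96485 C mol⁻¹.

199 min

n(Cd) = m/M = 105 / 112.41 = 0.9341 mol.
Each Cd atom requires 2 electrons, so n(e⁻) = 2 × 0.9341 = 1.868 mol.
Q = n(e⁻)·F = 1.868 × 96485 = 180200 C.
t = Q/I = 180200 / 15.10 A = 11940 s = 199 min.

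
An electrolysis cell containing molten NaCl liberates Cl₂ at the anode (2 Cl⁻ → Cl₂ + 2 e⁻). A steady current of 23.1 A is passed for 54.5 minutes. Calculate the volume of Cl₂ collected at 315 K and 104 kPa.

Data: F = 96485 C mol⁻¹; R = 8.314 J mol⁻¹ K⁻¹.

Q = I·t = 23.10 A × 3270.0 s = 75540 C.
n(e⁻) = Q/F = 75540 / 96485 = 0.7829 mol.
2 electrons are transferred per Cl₂ molecule, so n(Cl₂) = 0.7829 / 2 = 0.3914 mol.
V = nRT/P = (0.3914 × 8.314 × 315) / (104 × 10³ Pa) = 0.00986 m³ = 9.86 L.

9.86 L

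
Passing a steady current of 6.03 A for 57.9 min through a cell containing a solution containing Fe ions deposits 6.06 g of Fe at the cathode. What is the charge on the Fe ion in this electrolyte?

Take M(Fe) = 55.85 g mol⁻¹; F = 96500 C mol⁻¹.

Q = I·t = 6.030 A × 3474.0 s = 20950 C, so n(e⁻) = 20950/96500 = 0.2171 mol.
n(Fe) deposited = 6.06 / 55.85 = 0.1085 mol.
Electrons per atom = n(e⁻)/n(Fe) = 0.2171 / 0.1085 = 2.00 ≈ 2, so the ion is Fe²⁺.

+2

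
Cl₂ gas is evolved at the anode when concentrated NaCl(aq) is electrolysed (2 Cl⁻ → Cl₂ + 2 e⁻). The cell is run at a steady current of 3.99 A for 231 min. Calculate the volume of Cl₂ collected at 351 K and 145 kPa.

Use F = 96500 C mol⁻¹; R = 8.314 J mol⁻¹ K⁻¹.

Q = I·t = 3.990 A × 13860 s = 55300 C.
n(e⁻) = Q/F = 55300 / 96500 = 0.5731 mol.
2 electrons are transferred per Cl₂ molecule, so n(Cl₂) = 0.5731 / 2 = 0.2865 mol.
V = nRT/P = (0.2865 × 8.314 × 351) / (145 × 10³ Pa) = 0.00577 m³ = 5.77 L.

5.77 L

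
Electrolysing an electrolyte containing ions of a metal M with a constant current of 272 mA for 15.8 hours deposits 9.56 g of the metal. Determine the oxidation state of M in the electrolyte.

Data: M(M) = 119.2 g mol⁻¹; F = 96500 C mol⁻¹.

Q = I·t = 0.2720 A × 56880 s = 15470 C, so n(e⁻) = 15470/96500 = 0.1603 mol.
n(M) deposited = 9.56 / 119.2 = 0.08020 mol.
Electrons per atom = n(e⁻)/n(M) = 0.1603 / 0.08020 = 2.00 ≈ 2, so the ion is M²⁺.

+2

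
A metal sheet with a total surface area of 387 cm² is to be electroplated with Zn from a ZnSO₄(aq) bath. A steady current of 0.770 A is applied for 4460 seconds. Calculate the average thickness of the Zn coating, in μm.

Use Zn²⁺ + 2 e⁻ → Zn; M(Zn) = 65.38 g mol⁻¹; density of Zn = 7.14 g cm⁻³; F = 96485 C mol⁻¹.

4.21 μm

Q = I·t = 0.7700 × 4460.0 = 3434 C; n(e⁻) = 0.03559 mol.
n(Zn) = n(e⁻)/2 = 0.01780 mol, so m = 0.01780 × 65.38 = 1.164 g.
Volume = m/ρ = 1.164 / 7.14 = 0.1630 cm³.
Thickness = V/A = 0.1630 / 387 = 4.21 × 10⁻⁴ cm = 4.21 μm.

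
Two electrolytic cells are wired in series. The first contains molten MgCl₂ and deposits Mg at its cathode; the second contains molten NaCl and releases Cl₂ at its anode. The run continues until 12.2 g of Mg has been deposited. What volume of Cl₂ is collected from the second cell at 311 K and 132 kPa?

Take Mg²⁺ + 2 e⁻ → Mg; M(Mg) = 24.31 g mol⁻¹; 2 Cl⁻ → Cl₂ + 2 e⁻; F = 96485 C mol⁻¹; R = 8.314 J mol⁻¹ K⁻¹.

n(Mg) = 12.2 / 24.31 = 0.5019 mol, so n(e⁻) = 2 × 0.5019 = 1.004 mol.
The cells are in series, so the same 1.004 mol of electrons passes through the second cell.
2 Cl⁻ → Cl₂ + 2 e⁻ — 2 mol e⁻ per mol Cl₂, so n(Cl₂) = 1.004/2 = 0.5019 mol.
V = nRT/P = (0.5019 × 8.314 × 311) / (132 × 10³) = 0.00983 m³ = 9.83 L.

9.83 L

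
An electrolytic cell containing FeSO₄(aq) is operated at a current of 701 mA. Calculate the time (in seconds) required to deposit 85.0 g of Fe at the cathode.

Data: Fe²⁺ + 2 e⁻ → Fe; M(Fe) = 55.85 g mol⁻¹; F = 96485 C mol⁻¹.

n(Fe) = m/M = 85.0 / 55.85 = 1.522 mol.
Each Fe atom requires 2 electrons, so n(e⁻) = 2 × 1.522 = 3.044 mol.
Q = n(e⁻)·F = 3.044 × 96485 = 293700 C.
t = Q/I = 293700 / 0.7010 A = 419000 s.

4.19 × 10⁵ s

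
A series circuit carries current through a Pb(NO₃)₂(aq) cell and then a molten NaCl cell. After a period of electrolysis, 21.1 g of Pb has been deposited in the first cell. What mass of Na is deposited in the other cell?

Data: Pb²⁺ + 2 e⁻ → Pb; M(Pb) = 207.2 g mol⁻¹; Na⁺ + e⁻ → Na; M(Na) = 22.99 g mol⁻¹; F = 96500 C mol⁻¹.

4.68 g

n(Pb) = 21.1 / 207.2 = 0.1018 mol.
Since Pb²⁺ + 2 e⁻ → Pb, n(e⁻) passed = 2 × 0.1018 = 0.2037 mol.
Cells in series carry the same charge, so the same 0.2037 mol of electrons passes through cell 2.
Na⁺ + e⁻ → Na, so n(Na) = 0.2037 / 1 = 0.2037 mol.
m(Na) = 0.2037 × 22.99 = 4.68 g.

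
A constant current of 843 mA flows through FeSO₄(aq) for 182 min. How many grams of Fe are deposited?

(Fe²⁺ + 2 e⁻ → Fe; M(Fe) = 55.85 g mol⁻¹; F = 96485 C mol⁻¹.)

Q = I·t = 0.8430 A × 10920 s = 9206 C.
n(e⁻) = Q/F = 9206 / 96485 = 0.09541 mol.
Fe²⁺ + 2 e⁻ → Fe, so n(Fe) = n(e⁻)/2 = 0.04770 mol.
m = n·M = 0.04770 × 55.85 = 2.66 g.

2.66 g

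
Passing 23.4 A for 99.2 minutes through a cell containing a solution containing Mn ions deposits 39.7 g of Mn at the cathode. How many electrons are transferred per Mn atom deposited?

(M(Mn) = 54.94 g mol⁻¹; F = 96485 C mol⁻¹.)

2

Q = I·t = 23.40 A × 5952.0 s = 139300 C, so n(e⁻) = 139300/96485 = 1.444 mol.
n(Mn) deposited = 39.7 / 54.94 = 0.7226 mol.
Electrons per atom = n(e⁻)/n(Mn) = 1.444 / 0.7226 = 2.00 ≈ 2, so the ion is Mn²⁺.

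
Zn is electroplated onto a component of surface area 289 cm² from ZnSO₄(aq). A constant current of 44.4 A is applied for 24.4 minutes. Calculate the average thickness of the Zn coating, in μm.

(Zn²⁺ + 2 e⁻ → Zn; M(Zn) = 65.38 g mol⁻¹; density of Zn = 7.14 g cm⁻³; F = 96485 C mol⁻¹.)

107 μm

Q = I·t = 44.40 × 1464.0 = 65000 C; n(e⁻) = 0.6737 mol.
n(Zn) = n(e⁻)/2 = 0.3368 mol, so m = 0.3368 × 65.38 = 22.02 g.
Volume = m/ρ = 22.02 / 7.14 = 3.084 cm³.
Thickness = V/A = 3.084 / 289 = 0.0107 cm = 107 μm.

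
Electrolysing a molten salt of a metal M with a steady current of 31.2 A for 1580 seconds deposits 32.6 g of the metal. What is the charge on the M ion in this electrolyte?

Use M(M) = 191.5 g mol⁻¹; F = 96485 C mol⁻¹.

+3

Q = I·t = 31.20 A × 1580.0 s = 49300 C, so n(e⁻) = 49300/96485 = 0.5109 mol.
n(M) deposited = 32.6 / 191.5 = 0.1702 mol.
Electrons per atom = n(e⁻)/n(M) = 0.5109 / 0.1702 = 3.00 ≈ 3, so the ion is M³⁺.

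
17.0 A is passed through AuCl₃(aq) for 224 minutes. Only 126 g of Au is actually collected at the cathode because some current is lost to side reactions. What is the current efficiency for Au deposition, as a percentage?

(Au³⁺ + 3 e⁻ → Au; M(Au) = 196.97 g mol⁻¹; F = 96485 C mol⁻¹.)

Q = I·t = 17.00 × 13440 = 228500 C; n(e⁻) = 228500/96485 = 2.368 mol.
Theoretical n(Au) = n(e⁻)/3 = 0.7893 mol, i.e. m_theo = 0.7893 × 196.97 = 155.5 g.
Efficiency = m_actual / m_theo = 126 / 155.5 = 81.0 %.

81.0 %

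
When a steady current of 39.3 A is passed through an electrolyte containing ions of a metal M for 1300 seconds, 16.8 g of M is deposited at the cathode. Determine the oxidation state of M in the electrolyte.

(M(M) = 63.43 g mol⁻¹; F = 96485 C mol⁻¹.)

+2

Q = I·t = 39.30 A × 1300.0 s = 51090 C, so n(e⁻) = 51090/96485 = 0.5295 mol.
n(M) deposited = 16.8 / 63.43 = 0.2649 mol.
Electrons per atom = n(e⁻)/n(M) = 0.5295 / 0.2649 = 2.00 ≈ 2, so the ion is M²⁺.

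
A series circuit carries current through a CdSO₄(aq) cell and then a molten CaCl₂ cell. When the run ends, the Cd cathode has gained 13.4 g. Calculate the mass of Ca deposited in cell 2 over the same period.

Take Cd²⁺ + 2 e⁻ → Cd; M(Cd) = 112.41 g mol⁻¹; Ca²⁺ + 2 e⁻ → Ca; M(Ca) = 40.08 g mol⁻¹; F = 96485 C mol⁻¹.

4.78 g

n(Cd) = 13.4 / 112.41 = 0.1192 mol.
Since Cd²⁺ + 2 e⁻ → Cd, n(e⁻) passed = 2 × 0.1192 = 0.2384 mol.
Cells in series carry the same charge, so the same 0.2384 mol of electrons passes through cell 2.
Ca²⁺ + 2 e⁻ → Ca, so n(Ca) = 0.2384 / 2 = 0.1192 mol.
m(Ca) = 0.1192 × 40.08 = 4.78 g.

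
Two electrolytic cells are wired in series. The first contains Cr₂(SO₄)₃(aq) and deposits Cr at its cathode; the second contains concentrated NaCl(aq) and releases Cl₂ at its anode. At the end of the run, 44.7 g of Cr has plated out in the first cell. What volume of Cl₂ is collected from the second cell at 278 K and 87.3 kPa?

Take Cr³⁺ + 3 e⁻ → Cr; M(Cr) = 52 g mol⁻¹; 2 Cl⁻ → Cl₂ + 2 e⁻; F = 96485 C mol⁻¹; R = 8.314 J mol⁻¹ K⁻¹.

34.1 L

n(Cr) = 44.7 / 52 = 0.8596 mol, so n(e⁻) = 3 × 0.8596 = 2.579 mol.
The cells are in series, so the same 2.579 mol of electrons passes through the second cell.
2 Cl⁻ → Cl₂ + 2 e⁻ — 2 mol e⁻ per mol Cl₂, so n(Cl₂) = 2.579/2 = 1.289 mol.
V = nRT/P = (1.289 × 8.314 × 278) / (87.3 × 10³) = 0.0341 m³ = 34.1 L.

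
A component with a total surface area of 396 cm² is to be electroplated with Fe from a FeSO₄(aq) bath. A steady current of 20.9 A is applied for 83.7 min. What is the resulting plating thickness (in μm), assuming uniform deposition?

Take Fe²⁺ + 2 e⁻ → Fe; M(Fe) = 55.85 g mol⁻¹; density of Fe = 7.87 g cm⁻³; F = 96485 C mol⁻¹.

97.5 μm

Q = I·t = 20.90 × 5022.0 = 105000 C; n(e⁻) = 1.088 mol.
n(Fe) = n(e⁻)/2 = 0.5439 mol, so m = 0.5439 × 55.85 = 30.38 g.
Volume = m/ρ = 30.38 / 7.87 = 3.860 cm³.
Thickness = V/A = 3.860 / 396 = 0.00975 cm = 97.5 μm.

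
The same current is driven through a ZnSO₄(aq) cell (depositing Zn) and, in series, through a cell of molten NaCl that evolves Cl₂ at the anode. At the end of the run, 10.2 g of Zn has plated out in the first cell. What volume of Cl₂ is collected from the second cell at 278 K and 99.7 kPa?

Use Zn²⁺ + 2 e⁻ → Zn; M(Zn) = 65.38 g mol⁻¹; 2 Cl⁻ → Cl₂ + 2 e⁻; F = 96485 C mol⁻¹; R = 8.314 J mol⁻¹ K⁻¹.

n(Zn) = 10.2 / 65.38 = 0.1560 mol, so n(e⁻) = 2 × 0.1560 = 0.3120 mol.
The cells are in series, so the same 0.3120 mol of electrons passes through the second cell.
2 Cl⁻ → Cl₂ + 2 e⁻ — 2 mol e⁻ per mol Cl₂, so n(Cl₂) = 0.3120/2 = 0.1560 mol.
V = nRT/P = (0.1560 × 8.314 × 278) / (99.7 × 10³) = 0.00362 m³ = 3.62 L.

3.62 L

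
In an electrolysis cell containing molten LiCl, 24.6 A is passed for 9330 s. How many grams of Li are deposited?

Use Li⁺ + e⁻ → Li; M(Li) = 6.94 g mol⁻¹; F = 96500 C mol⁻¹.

16.5 g

Q = I·t = 24.60 A × 9330.0 s = 229500 C.
n(e⁻) = Q/F = 229500 / 96500 = 2.378 mol.
Li⁺ + e⁻ → Li, so n(Li) = n(e⁻)/1 = 2.378 mol.
m = n·M = 2.378 × 6.94 = 16.5 g.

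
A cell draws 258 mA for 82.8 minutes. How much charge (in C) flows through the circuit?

Q = I·t = 0.2580 A × 4968.0 s = 1280 C.

1280 C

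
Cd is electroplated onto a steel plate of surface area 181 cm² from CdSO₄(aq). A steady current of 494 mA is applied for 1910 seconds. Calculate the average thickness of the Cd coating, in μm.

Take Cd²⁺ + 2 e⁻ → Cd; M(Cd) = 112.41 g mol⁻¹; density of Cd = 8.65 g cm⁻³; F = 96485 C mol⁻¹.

Q = I·t = 0.4940 × 1910.0 = 943.5 C; n(e⁻) = 0.009779 mol.
n(Cd) = n(e⁻)/2 = 0.004890 mol, so m = 0.004890 × 112.41 = 0.5496 g.
Volume = m/ρ = 0.5496 / 8.65 = 0.06354 cm³.
Thickness = V/A = 0.06354 / 181 = 3.51 × 10⁻⁴ cm = 3.51 μm.

3.51 μm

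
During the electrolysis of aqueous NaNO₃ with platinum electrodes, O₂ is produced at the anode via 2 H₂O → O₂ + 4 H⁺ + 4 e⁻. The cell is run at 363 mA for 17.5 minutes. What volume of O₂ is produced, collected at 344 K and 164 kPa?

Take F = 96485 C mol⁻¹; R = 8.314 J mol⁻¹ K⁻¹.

0.0172 L

Q = I·t = 0.3630 A × 1050.0 s = 381.2 C.
n(e⁻) = Q/F = 381.2 / 96485 = 0.003950 mol.
4 electrons are transferred per O₂ molecule, so n(O₂) = 0.003950 / 4 = 0.0009876 mol.
V = nRT/P = (0.0009876 × 8.314 × 344) / (164 × 10³ Pa) = 1.72 × 10⁻⁵ m³ = 0.0172 L.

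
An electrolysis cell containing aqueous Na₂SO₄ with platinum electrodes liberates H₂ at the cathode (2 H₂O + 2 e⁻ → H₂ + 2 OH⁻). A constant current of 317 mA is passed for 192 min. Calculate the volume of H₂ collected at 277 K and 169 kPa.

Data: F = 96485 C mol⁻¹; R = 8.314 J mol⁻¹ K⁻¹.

Q = I·t = 0.3170 A × 11520 s = 3652 C.
n(e⁻) = Q/F = 3652 / 96485 = 0.03785 mol.
2 electrons are transferred per H₂ molecule, so n(H₂) = 0.03785 / 2 = 0.01892 mol.
V = nRT/P = (0.01892 × 8.314 × 277) / (169 × 10³ Pa) = 2.58 × 10⁻⁴ m³ = 0.258 L.

0.258 L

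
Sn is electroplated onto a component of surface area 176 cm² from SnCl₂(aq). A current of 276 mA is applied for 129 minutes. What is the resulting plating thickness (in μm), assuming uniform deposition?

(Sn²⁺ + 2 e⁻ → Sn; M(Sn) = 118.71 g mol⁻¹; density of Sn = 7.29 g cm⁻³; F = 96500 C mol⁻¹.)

Q = I·t = 0.2760 × 7740.0 = 2136 C; n(e⁻) = 0.02214 mol.
n(Sn) = n(e⁻)/2 = 0.01107 mol, so m = 0.01107 × 118.71 = 1.314 g.
Volume = m/ρ = 1.314 / 7.29 = 0.1802 cm³.
Thickness = V/A = 0.1802 / 176 = 0.00102 cm = 10.2 μm.

10.2 μm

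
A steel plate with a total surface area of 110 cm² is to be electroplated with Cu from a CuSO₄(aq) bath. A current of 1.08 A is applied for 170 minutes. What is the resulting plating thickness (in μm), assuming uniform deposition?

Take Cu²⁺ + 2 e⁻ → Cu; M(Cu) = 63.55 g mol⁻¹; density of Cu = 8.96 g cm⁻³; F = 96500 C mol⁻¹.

Q = I·t = 1.080 × 10200 = 11020 C; n(e⁻) = 0.1142 mol.
n(Cu) = n(e⁻)/2 = 0.05708 mol, so m = 0.05708 × 63.55 = 3.627 g.
Volume = m/ρ = 3.627 / 8.96 = 0.4048 cm³.
Thickness = V/A = 0.4048 / 110 = 0.00368 cm = 36.8 μm.

36.8 μm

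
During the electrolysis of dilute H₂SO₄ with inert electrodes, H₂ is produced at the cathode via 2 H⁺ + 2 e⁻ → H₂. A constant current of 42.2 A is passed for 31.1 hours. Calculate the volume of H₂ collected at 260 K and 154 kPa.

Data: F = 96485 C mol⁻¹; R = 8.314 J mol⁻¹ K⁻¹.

344 L

Q = I·t = 42.20 A × 111960 s = 4725000 C.
n(e⁻) = Q/F = 4725000 / 96485 = 48.97 mol.
2 electrons are transferred per H₂ molecule, so n(H₂) = 48.97 / 2 = 24.48 mol.
V = nRT/P = (24.48 × 8.314 × 260) / (154 × 10³ Pa) = 0.344 m³ = 344 L.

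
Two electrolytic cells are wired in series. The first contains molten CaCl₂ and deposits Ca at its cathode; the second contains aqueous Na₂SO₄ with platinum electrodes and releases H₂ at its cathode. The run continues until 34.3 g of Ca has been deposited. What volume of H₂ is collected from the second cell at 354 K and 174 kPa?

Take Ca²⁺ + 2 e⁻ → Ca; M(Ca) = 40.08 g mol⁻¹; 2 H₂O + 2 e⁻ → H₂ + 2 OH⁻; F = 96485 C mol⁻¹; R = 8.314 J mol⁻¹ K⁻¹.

14.5 L

n(Ca) = 34.3 / 40.08 = 0.8558 mol, so n(e⁻) = 2 × 0.8558 = 1.712 mol.
The cells are in series, so the same 1.712 mol of electrons passes through the second cell.
2 H₂O + 2 e⁻ → H₂ + 2 OH⁻ — 2 mol e⁻ per mol H₂, so n(H₂) = 1.712/2 = 0.8558 mol.
V = nRT/P = (0.8558 × 8.314 × 354) / (174 × 10³) = 0.0145 m³ = 14.5 L.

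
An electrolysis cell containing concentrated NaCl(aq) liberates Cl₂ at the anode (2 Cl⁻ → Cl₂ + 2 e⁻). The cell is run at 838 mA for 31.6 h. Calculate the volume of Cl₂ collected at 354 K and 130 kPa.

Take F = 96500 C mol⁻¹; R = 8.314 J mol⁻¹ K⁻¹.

11.2 L

Q = I·t = 0.8380 A × 113760 s = 95330 C.
n(e⁻) = Q/F = 95330 / 96500 = 0.9879 mol.
2 electrons are transferred per Cl₂ molecule, so n(Cl₂) = 0.9879 / 2 = 0.4939 mol.
V = nRT/P = (0.4939 × 8.314 × 354) / (130 × 10³ Pa) = 0.0112 m³ = 11.2 L.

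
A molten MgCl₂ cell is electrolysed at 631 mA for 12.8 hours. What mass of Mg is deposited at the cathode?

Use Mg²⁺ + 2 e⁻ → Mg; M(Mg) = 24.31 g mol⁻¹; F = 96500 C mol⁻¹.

3.66 g

Q = I·t = 0.6310 A × 46080 s = 29080 C.
n(e⁻) = Q/F = 29080 / 96500 = 0.3013 mol.
Mg²⁺ + 2 e⁻ → Mg, so n(Mg) = n(e⁻)/2 = 0.1507 mol.
m = n·M = 0.1507 × 24.31 = 3.66 g.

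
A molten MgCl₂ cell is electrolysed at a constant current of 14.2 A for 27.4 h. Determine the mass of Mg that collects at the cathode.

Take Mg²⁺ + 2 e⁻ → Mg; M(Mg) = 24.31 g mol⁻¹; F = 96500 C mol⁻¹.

Q = I·t = 14.20 A × 98640 s = 1401000 C.
n(e⁻) = Q/F = 1401000 / 96500 = 14.51 mol.
Mg²⁺ + 2 e⁻ → Mg, so n(Mg) = n(e⁻)/2 = 7.257 mol.
m = n·M = 7.257 × 24.31 = 176 g.

176 g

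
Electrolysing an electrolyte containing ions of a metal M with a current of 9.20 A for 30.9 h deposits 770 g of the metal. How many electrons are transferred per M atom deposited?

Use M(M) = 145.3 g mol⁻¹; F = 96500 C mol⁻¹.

2

Q = I·t = 9.200 A × 111240 s = 1023000 C, so n(e⁻) = 1023000/96500 = 10.61 mol.
n(M) deposited = 770 / 145.3 = 5.299 mol.
Electrons per atom = n(e⁻)/n(M) = 10.61 / 5.299 = 2.00 ≈ 2, so the ion is M²⁺.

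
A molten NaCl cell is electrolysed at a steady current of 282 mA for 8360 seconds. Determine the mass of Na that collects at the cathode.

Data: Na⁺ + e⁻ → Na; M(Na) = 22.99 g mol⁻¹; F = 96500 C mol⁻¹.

Q = I·t = 0.2820 A × 8360.0 s = 2358 C.
n(e⁻) = Q/F = 2358 / 96500 = 0.02443 mol.
Na⁺ + e⁻ → Na, so n(Na) = n(e⁻)/1 = 0.02443 mol.
m = n·M = 0.02443 × 22.99 = 0.562 g.

0.562 g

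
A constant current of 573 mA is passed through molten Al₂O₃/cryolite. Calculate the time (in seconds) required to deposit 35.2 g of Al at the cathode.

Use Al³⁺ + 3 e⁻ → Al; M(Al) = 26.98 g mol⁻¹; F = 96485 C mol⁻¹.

6.59 × 10⁵ s

n(Al) = m/M = 35.2 / 26.98 = 1.305 mol.
Each Al atom requires 3 electrons, so n(e⁻) = 3 × 1.305 = 3.914 mol.
Q = n(e⁻)·F = 3.914 × 96485 = 377600 C.
t = Q/I = 377600 / 0.5730 A = 659100 s.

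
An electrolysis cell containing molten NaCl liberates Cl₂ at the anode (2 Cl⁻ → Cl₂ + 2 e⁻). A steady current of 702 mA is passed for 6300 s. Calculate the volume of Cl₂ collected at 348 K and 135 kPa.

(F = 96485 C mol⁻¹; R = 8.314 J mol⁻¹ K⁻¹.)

0.491 L

Q = I·t = 0.7020 A × 6300.0 s = 4423 C.
n(e⁻) = Q/F = 4423 / 96485 = 0.04584 mol.
2 electrons are transferred per Cl₂ molecule, so n(Cl₂) = 0.04584 / 2 = 0.02292 mol.
V = nRT/P = (0.02292 × 8.314 × 348) / (135 × 10³ Pa) = 4.91 × 10⁻⁴ m³ = 0.491 L.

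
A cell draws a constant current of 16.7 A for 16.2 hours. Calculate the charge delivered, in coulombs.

Q = I·t = 16.70 A × 58320 s = 9.74 × 10⁵ C.

9.74 × 10⁵ C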